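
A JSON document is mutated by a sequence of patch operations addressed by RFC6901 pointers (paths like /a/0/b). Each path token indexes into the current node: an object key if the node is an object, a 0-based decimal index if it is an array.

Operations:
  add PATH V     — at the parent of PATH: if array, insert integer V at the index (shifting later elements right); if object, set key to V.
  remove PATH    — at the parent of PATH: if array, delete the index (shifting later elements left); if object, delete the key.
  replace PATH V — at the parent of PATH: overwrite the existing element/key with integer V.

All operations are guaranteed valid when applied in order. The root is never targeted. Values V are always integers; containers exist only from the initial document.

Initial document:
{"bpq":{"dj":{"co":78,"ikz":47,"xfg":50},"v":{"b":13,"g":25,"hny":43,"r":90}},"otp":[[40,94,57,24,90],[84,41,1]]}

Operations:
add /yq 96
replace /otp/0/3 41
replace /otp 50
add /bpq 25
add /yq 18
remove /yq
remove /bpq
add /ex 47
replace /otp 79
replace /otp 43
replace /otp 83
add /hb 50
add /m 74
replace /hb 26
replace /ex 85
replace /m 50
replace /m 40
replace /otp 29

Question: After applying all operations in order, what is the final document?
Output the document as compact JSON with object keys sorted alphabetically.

After op 1 (add /yq 96): {"bpq":{"dj":{"co":78,"ikz":47,"xfg":50},"v":{"b":13,"g":25,"hny":43,"r":90}},"otp":[[40,94,57,24,90],[84,41,1]],"yq":96}
After op 2 (replace /otp/0/3 41): {"bpq":{"dj":{"co":78,"ikz":47,"xfg":50},"v":{"b":13,"g":25,"hny":43,"r":90}},"otp":[[40,94,57,41,90],[84,41,1]],"yq":96}
After op 3 (replace /otp 50): {"bpq":{"dj":{"co":78,"ikz":47,"xfg":50},"v":{"b":13,"g":25,"hny":43,"r":90}},"otp":50,"yq":96}
After op 4 (add /bpq 25): {"bpq":25,"otp":50,"yq":96}
After op 5 (add /yq 18): {"bpq":25,"otp":50,"yq":18}
After op 6 (remove /yq): {"bpq":25,"otp":50}
After op 7 (remove /bpq): {"otp":50}
After op 8 (add /ex 47): {"ex":47,"otp":50}
After op 9 (replace /otp 79): {"ex":47,"otp":79}
After op 10 (replace /otp 43): {"ex":47,"otp":43}
After op 11 (replace /otp 83): {"ex":47,"otp":83}
After op 12 (add /hb 50): {"ex":47,"hb":50,"otp":83}
After op 13 (add /m 74): {"ex":47,"hb":50,"m":74,"otp":83}
After op 14 (replace /hb 26): {"ex":47,"hb":26,"m":74,"otp":83}
After op 15 (replace /ex 85): {"ex":85,"hb":26,"m":74,"otp":83}
After op 16 (replace /m 50): {"ex":85,"hb":26,"m":50,"otp":83}
After op 17 (replace /m 40): {"ex":85,"hb":26,"m":40,"otp":83}
After op 18 (replace /otp 29): {"ex":85,"hb":26,"m":40,"otp":29}

Answer: {"ex":85,"hb":26,"m":40,"otp":29}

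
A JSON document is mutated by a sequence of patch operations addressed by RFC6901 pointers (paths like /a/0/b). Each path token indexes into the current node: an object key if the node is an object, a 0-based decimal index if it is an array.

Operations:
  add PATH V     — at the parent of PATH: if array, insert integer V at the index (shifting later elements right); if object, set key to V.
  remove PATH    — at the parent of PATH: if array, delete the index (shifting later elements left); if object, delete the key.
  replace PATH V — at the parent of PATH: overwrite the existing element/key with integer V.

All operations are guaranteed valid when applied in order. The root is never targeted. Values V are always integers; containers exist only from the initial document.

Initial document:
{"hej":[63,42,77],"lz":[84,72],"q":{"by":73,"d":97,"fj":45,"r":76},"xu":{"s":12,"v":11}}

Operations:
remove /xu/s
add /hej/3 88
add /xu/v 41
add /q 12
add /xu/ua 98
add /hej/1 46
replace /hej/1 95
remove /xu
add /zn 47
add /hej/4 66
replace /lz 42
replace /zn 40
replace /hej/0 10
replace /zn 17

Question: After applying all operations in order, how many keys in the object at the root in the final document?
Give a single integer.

Answer: 4

Derivation:
After op 1 (remove /xu/s): {"hej":[63,42,77],"lz":[84,72],"q":{"by":73,"d":97,"fj":45,"r":76},"xu":{"v":11}}
After op 2 (add /hej/3 88): {"hej":[63,42,77,88],"lz":[84,72],"q":{"by":73,"d":97,"fj":45,"r":76},"xu":{"v":11}}
After op 3 (add /xu/v 41): {"hej":[63,42,77,88],"lz":[84,72],"q":{"by":73,"d":97,"fj":45,"r":76},"xu":{"v":41}}
After op 4 (add /q 12): {"hej":[63,42,77,88],"lz":[84,72],"q":12,"xu":{"v":41}}
After op 5 (add /xu/ua 98): {"hej":[63,42,77,88],"lz":[84,72],"q":12,"xu":{"ua":98,"v":41}}
After op 6 (add /hej/1 46): {"hej":[63,46,42,77,88],"lz":[84,72],"q":12,"xu":{"ua":98,"v":41}}
After op 7 (replace /hej/1 95): {"hej":[63,95,42,77,88],"lz":[84,72],"q":12,"xu":{"ua":98,"v":41}}
After op 8 (remove /xu): {"hej":[63,95,42,77,88],"lz":[84,72],"q":12}
After op 9 (add /zn 47): {"hej":[63,95,42,77,88],"lz":[84,72],"q":12,"zn":47}
After op 10 (add /hej/4 66): {"hej":[63,95,42,77,66,88],"lz":[84,72],"q":12,"zn":47}
After op 11 (replace /lz 42): {"hej":[63,95,42,77,66,88],"lz":42,"q":12,"zn":47}
After op 12 (replace /zn 40): {"hej":[63,95,42,77,66,88],"lz":42,"q":12,"zn":40}
After op 13 (replace /hej/0 10): {"hej":[10,95,42,77,66,88],"lz":42,"q":12,"zn":40}
After op 14 (replace /zn 17): {"hej":[10,95,42,77,66,88],"lz":42,"q":12,"zn":17}
Size at the root: 4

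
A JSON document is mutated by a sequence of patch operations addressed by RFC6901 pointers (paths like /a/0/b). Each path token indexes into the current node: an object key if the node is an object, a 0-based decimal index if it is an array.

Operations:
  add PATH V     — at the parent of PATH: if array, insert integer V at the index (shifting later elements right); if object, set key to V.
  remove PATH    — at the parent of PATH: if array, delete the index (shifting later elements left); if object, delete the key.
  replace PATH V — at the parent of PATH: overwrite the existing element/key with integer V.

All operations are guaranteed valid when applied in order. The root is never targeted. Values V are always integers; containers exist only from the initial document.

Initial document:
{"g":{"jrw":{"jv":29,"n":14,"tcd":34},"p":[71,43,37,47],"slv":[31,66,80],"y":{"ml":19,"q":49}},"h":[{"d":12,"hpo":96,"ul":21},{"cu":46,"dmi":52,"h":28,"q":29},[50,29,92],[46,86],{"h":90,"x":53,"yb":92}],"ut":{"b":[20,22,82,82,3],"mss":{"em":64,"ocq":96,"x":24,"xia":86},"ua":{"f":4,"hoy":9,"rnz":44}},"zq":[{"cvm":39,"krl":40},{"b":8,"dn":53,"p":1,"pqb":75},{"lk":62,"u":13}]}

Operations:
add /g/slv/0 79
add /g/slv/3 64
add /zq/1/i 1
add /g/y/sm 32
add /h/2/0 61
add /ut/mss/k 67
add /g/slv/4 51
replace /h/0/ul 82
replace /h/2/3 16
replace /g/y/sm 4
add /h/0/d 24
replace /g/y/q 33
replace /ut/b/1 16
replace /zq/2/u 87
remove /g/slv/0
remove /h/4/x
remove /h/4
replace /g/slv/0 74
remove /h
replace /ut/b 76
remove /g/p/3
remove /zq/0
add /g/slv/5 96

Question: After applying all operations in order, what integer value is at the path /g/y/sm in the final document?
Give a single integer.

After op 1 (add /g/slv/0 79): {"g":{"jrw":{"jv":29,"n":14,"tcd":34},"p":[71,43,37,47],"slv":[79,31,66,80],"y":{"ml":19,"q":49}},"h":[{"d":12,"hpo":96,"ul":21},{"cu":46,"dmi":52,"h":28,"q":29},[50,29,92],[46,86],{"h":90,"x":53,"yb":92}],"ut":{"b":[20,22,82,82,3],"mss":{"em":64,"ocq":96,"x":24,"xia":86},"ua":{"f":4,"hoy":9,"rnz":44}},"zq":[{"cvm":39,"krl":40},{"b":8,"dn":53,"p":1,"pqb":75},{"lk":62,"u":13}]}
After op 3 (add /zq/1/i 1): {"g":{"jrw":{"jv":29,"n":14,"tcd":34},"p":[71,43,37,47],"slv":[79,31,66,64,80],"y":{"ml":19,"q":49}},"h":[{"d":12,"hpo":96,"ul":21},{"cu":46,"dmi":52,"h":28,"q":29},[50,29,92],[46,86],{"h":90,"x":53,"yb":92}],"ut":{"b":[20,22,82,82,3],"mss":{"em":64,"ocq":96,"x":24,"xia":86},"ua":{"f":4,"hoy":9,"rnz":44}},"zq":[{"cvm":39,"krl":40},{"b":8,"dn":53,"i":1,"p":1,"pqb":75},{"lk":62,"u":13}]}
After op 5 (add /h/2/0 61): {"g":{"jrw":{"jv":29,"n":14,"tcd":34},"p":[71,43,37,47],"slv":[79,31,66,64,80],"y":{"ml":19,"q":49,"sm":32}},"h":[{"d":12,"hpo":96,"ul":21},{"cu":46,"dmi":52,"h":28,"q":29},[61,50,29,92],[46,86],{"h":90,"x":53,"yb":92}],"ut":{"b":[20,22,82,82,3],"mss":{"em":64,"ocq":96,"x":24,"xia":86},"ua":{"f":4,"hoy":9,"rnz":44}},"zq":[{"cvm":39,"krl":40},{"b":8,"dn":53,"i":1,"p":1,"pqb":75},{"lk":62,"u":13}]}
After op 7 (add /g/slv/4 51): {"g":{"jrw":{"jv":29,"n":14,"tcd":34},"p":[71,43,37,47],"slv":[79,31,66,64,51,80],"y":{"ml":19,"q":49,"sm":32}},"h":[{"d":12,"hpo":96,"ul":21},{"cu":46,"dmi":52,"h":28,"q":29},[61,50,29,92],[46,86],{"h":90,"x":53,"yb":92}],"ut":{"b":[20,22,82,82,3],"mss":{"em":64,"k":67,"ocq":96,"x":24,"xia":86},"ua":{"f":4,"hoy":9,"rnz":44}},"zq":[{"cvm":39,"krl":40},{"b":8,"dn":53,"i":1,"p":1,"pqb":75},{"lk":62,"u":13}]}
After op 9 (replace /h/2/3 16): {"g":{"jrw":{"jv":29,"n":14,"tcd":34},"p":[71,43,37,47],"slv":[79,31,66,64,51,80],"y":{"ml":19,"q":49,"sm":32}},"h":[{"d":12,"hpo":96,"ul":82},{"cu":46,"dmi":52,"h":28,"q":29},[61,50,29,16],[46,86],{"h":90,"x":53,"yb":92}],"ut":{"b":[20,22,82,82,3],"mss":{"em":64,"k":67,"ocq":96,"x":24,"xia":86},"ua":{"f":4,"hoy":9,"rnz":44}},"zq":[{"cvm":39,"krl":40},{"b":8,"dn":53,"i":1,"p":1,"pqb":75},{"lk":62,"u":13}]}
After op 11 (add /h/0/d 24): {"g":{"jrw":{"jv":29,"n":14,"tcd":34},"p":[71,43,37,47],"slv":[79,31,66,64,51,80],"y":{"ml":19,"q":49,"sm":4}},"h":[{"d":24,"hpo":96,"ul":82},{"cu":46,"dmi":52,"h":28,"q":29},[61,50,29,16],[46,86],{"h":90,"x":53,"yb":92}],"ut":{"b":[20,22,82,82,3],"mss":{"em":64,"k":67,"ocq":96,"x":24,"xia":86},"ua":{"f":4,"hoy":9,"rnz":44}},"zq":[{"cvm":39,"krl":40},{"b":8,"dn":53,"i":1,"p":1,"pqb":75},{"lk":62,"u":13}]}
After op 13 (replace /ut/b/1 16): {"g":{"jrw":{"jv":29,"n":14,"tcd":34},"p":[71,43,37,47],"slv":[79,31,66,64,51,80],"y":{"ml":19,"q":33,"sm":4}},"h":[{"d":24,"hpo":96,"ul":82},{"cu":46,"dmi":52,"h":28,"q":29},[61,50,29,16],[46,86],{"h":90,"x":53,"yb":92}],"ut":{"b":[20,16,82,82,3],"mss":{"em":64,"k":67,"ocq":96,"x":24,"xia":86},"ua":{"f":4,"hoy":9,"rnz":44}},"zq":[{"cvm":39,"krl":40},{"b":8,"dn":53,"i":1,"p":1,"pqb":75},{"lk":62,"u":13}]}
After op 15 (remove /g/slv/0): {"g":{"jrw":{"jv":29,"n":14,"tcd":34},"p":[71,43,37,47],"slv":[31,66,64,51,80],"y":{"ml":19,"q":33,"sm":4}},"h":[{"d":24,"hpo":96,"ul":82},{"cu":46,"dmi":52,"h":28,"q":29},[61,50,29,16],[46,86],{"h":90,"x":53,"yb":92}],"ut":{"b":[20,16,82,82,3],"mss":{"em":64,"k":67,"ocq":96,"x":24,"xia":86},"ua":{"f":4,"hoy":9,"rnz":44}},"zq":[{"cvm":39,"krl":40},{"b":8,"dn":53,"i":1,"p":1,"pqb":75},{"lk":62,"u":87}]}
After op 17 (remove /h/4): {"g":{"jrw":{"jv":29,"n":14,"tcd":34},"p":[71,43,37,47],"slv":[31,66,64,51,80],"y":{"ml":19,"q":33,"sm":4}},"h":[{"d":24,"hpo":96,"ul":82},{"cu":46,"dmi":52,"h":28,"q":29},[61,50,29,16],[46,86]],"ut":{"b":[20,16,82,82,3],"mss":{"em":64,"k":67,"ocq":96,"x":24,"xia":86},"ua":{"f":4,"hoy":9,"rnz":44}},"zq":[{"cvm":39,"krl":40},{"b":8,"dn":53,"i":1,"p":1,"pqb":75},{"lk":62,"u":87}]}
After op 19 (remove /h): {"g":{"jrw":{"jv":29,"n":14,"tcd":34},"p":[71,43,37,47],"slv":[74,66,64,51,80],"y":{"ml":19,"q":33,"sm":4}},"ut":{"b":[20,16,82,82,3],"mss":{"em":64,"k":67,"ocq":96,"x":24,"xia":86},"ua":{"f":4,"hoy":9,"rnz":44}},"zq":[{"cvm":39,"krl":40},{"b":8,"dn":53,"i":1,"p":1,"pqb":75},{"lk":62,"u":87}]}
After op 21 (remove /g/p/3): {"g":{"jrw":{"jv":29,"n":14,"tcd":34},"p":[71,43,37],"slv":[74,66,64,51,80],"y":{"ml":19,"q":33,"sm":4}},"ut":{"b":76,"mss":{"em":64,"k":67,"ocq":96,"x":24,"xia":86},"ua":{"f":4,"hoy":9,"rnz":44}},"zq":[{"cvm":39,"krl":40},{"b":8,"dn":53,"i":1,"p":1,"pqb":75},{"lk":62,"u":87}]}
Value at /g/y/sm: 4

Answer: 4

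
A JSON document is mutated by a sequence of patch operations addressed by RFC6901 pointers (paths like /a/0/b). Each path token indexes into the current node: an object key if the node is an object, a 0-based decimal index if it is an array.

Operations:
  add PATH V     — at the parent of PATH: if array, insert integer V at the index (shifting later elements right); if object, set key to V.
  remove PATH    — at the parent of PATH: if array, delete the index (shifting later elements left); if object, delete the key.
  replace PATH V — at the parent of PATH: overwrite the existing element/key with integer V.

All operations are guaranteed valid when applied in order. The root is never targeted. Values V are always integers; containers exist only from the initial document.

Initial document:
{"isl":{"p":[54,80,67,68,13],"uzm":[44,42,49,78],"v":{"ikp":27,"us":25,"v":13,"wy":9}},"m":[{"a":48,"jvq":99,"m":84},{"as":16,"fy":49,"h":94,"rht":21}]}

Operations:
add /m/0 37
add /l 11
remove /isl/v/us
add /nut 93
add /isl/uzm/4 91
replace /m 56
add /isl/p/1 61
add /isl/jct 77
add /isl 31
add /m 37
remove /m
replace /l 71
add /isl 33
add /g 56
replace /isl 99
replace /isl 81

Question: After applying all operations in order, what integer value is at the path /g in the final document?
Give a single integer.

Answer: 56

Derivation:
After op 1 (add /m/0 37): {"isl":{"p":[54,80,67,68,13],"uzm":[44,42,49,78],"v":{"ikp":27,"us":25,"v":13,"wy":9}},"m":[37,{"a":48,"jvq":99,"m":84},{"as":16,"fy":49,"h":94,"rht":21}]}
After op 2 (add /l 11): {"isl":{"p":[54,80,67,68,13],"uzm":[44,42,49,78],"v":{"ikp":27,"us":25,"v":13,"wy":9}},"l":11,"m":[37,{"a":48,"jvq":99,"m":84},{"as":16,"fy":49,"h":94,"rht":21}]}
After op 3 (remove /isl/v/us): {"isl":{"p":[54,80,67,68,13],"uzm":[44,42,49,78],"v":{"ikp":27,"v":13,"wy":9}},"l":11,"m":[37,{"a":48,"jvq":99,"m":84},{"as":16,"fy":49,"h":94,"rht":21}]}
After op 4 (add /nut 93): {"isl":{"p":[54,80,67,68,13],"uzm":[44,42,49,78],"v":{"ikp":27,"v":13,"wy":9}},"l":11,"m":[37,{"a":48,"jvq":99,"m":84},{"as":16,"fy":49,"h":94,"rht":21}],"nut":93}
After op 5 (add /isl/uzm/4 91): {"isl":{"p":[54,80,67,68,13],"uzm":[44,42,49,78,91],"v":{"ikp":27,"v":13,"wy":9}},"l":11,"m":[37,{"a":48,"jvq":99,"m":84},{"as":16,"fy":49,"h":94,"rht":21}],"nut":93}
After op 6 (replace /m 56): {"isl":{"p":[54,80,67,68,13],"uzm":[44,42,49,78,91],"v":{"ikp":27,"v":13,"wy":9}},"l":11,"m":56,"nut":93}
After op 7 (add /isl/p/1 61): {"isl":{"p":[54,61,80,67,68,13],"uzm":[44,42,49,78,91],"v":{"ikp":27,"v":13,"wy":9}},"l":11,"m":56,"nut":93}
After op 8 (add /isl/jct 77): {"isl":{"jct":77,"p":[54,61,80,67,68,13],"uzm":[44,42,49,78,91],"v":{"ikp":27,"v":13,"wy":9}},"l":11,"m":56,"nut":93}
After op 9 (add /isl 31): {"isl":31,"l":11,"m":56,"nut":93}
After op 10 (add /m 37): {"isl":31,"l":11,"m":37,"nut":93}
After op 11 (remove /m): {"isl":31,"l":11,"nut":93}
After op 12 (replace /l 71): {"isl":31,"l":71,"nut":93}
After op 13 (add /isl 33): {"isl":33,"l":71,"nut":93}
After op 14 (add /g 56): {"g":56,"isl":33,"l":71,"nut":93}
After op 15 (replace /isl 99): {"g":56,"isl":99,"l":71,"nut":93}
After op 16 (replace /isl 81): {"g":56,"isl":81,"l":71,"nut":93}
Value at /g: 56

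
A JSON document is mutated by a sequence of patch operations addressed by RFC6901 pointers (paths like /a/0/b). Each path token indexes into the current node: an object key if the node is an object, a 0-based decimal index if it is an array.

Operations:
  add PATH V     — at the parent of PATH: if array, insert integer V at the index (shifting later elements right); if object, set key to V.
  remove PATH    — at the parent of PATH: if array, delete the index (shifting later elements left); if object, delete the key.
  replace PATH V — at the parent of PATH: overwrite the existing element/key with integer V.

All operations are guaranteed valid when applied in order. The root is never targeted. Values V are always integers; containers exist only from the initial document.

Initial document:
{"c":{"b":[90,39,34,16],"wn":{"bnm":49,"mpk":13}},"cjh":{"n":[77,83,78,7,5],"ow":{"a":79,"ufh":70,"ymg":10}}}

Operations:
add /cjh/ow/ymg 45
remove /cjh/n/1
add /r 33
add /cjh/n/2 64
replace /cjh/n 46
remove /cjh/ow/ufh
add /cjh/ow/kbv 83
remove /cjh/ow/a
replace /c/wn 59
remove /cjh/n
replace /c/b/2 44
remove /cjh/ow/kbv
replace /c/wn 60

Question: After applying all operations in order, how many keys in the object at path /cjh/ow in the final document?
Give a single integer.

After op 1 (add /cjh/ow/ymg 45): {"c":{"b":[90,39,34,16],"wn":{"bnm":49,"mpk":13}},"cjh":{"n":[77,83,78,7,5],"ow":{"a":79,"ufh":70,"ymg":45}}}
After op 2 (remove /cjh/n/1): {"c":{"b":[90,39,34,16],"wn":{"bnm":49,"mpk":13}},"cjh":{"n":[77,78,7,5],"ow":{"a":79,"ufh":70,"ymg":45}}}
After op 3 (add /r 33): {"c":{"b":[90,39,34,16],"wn":{"bnm":49,"mpk":13}},"cjh":{"n":[77,78,7,5],"ow":{"a":79,"ufh":70,"ymg":45}},"r":33}
After op 4 (add /cjh/n/2 64): {"c":{"b":[90,39,34,16],"wn":{"bnm":49,"mpk":13}},"cjh":{"n":[77,78,64,7,5],"ow":{"a":79,"ufh":70,"ymg":45}},"r":33}
After op 5 (replace /cjh/n 46): {"c":{"b":[90,39,34,16],"wn":{"bnm":49,"mpk":13}},"cjh":{"n":46,"ow":{"a":79,"ufh":70,"ymg":45}},"r":33}
After op 6 (remove /cjh/ow/ufh): {"c":{"b":[90,39,34,16],"wn":{"bnm":49,"mpk":13}},"cjh":{"n":46,"ow":{"a":79,"ymg":45}},"r":33}
After op 7 (add /cjh/ow/kbv 83): {"c":{"b":[90,39,34,16],"wn":{"bnm":49,"mpk":13}},"cjh":{"n":46,"ow":{"a":79,"kbv":83,"ymg":45}},"r":33}
After op 8 (remove /cjh/ow/a): {"c":{"b":[90,39,34,16],"wn":{"bnm":49,"mpk":13}},"cjh":{"n":46,"ow":{"kbv":83,"ymg":45}},"r":33}
After op 9 (replace /c/wn 59): {"c":{"b":[90,39,34,16],"wn":59},"cjh":{"n":46,"ow":{"kbv":83,"ymg":45}},"r":33}
After op 10 (remove /cjh/n): {"c":{"b":[90,39,34,16],"wn":59},"cjh":{"ow":{"kbv":83,"ymg":45}},"r":33}
After op 11 (replace /c/b/2 44): {"c":{"b":[90,39,44,16],"wn":59},"cjh":{"ow":{"kbv":83,"ymg":45}},"r":33}
After op 12 (remove /cjh/ow/kbv): {"c":{"b":[90,39,44,16],"wn":59},"cjh":{"ow":{"ymg":45}},"r":33}
After op 13 (replace /c/wn 60): {"c":{"b":[90,39,44,16],"wn":60},"cjh":{"ow":{"ymg":45}},"r":33}
Size at path /cjh/ow: 1

Answer: 1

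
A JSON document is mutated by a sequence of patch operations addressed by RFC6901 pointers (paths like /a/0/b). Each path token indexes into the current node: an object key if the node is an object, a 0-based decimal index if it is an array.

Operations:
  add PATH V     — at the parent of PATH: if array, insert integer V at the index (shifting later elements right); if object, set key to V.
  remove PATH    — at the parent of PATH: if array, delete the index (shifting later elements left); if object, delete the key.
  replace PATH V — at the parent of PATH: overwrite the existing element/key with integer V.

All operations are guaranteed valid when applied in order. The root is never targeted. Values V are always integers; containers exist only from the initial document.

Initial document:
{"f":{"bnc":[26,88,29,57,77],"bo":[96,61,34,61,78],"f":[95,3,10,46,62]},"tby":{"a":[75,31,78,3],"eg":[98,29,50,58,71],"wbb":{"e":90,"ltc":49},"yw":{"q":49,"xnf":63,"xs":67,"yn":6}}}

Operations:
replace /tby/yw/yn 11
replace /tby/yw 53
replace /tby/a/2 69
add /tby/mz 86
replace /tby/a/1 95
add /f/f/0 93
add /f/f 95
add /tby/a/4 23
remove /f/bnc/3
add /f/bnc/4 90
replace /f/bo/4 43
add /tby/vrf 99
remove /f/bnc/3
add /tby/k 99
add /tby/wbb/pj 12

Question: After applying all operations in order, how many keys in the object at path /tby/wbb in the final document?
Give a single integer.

After op 1 (replace /tby/yw/yn 11): {"f":{"bnc":[26,88,29,57,77],"bo":[96,61,34,61,78],"f":[95,3,10,46,62]},"tby":{"a":[75,31,78,3],"eg":[98,29,50,58,71],"wbb":{"e":90,"ltc":49},"yw":{"q":49,"xnf":63,"xs":67,"yn":11}}}
After op 2 (replace /tby/yw 53): {"f":{"bnc":[26,88,29,57,77],"bo":[96,61,34,61,78],"f":[95,3,10,46,62]},"tby":{"a":[75,31,78,3],"eg":[98,29,50,58,71],"wbb":{"e":90,"ltc":49},"yw":53}}
After op 3 (replace /tby/a/2 69): {"f":{"bnc":[26,88,29,57,77],"bo":[96,61,34,61,78],"f":[95,3,10,46,62]},"tby":{"a":[75,31,69,3],"eg":[98,29,50,58,71],"wbb":{"e":90,"ltc":49},"yw":53}}
After op 4 (add /tby/mz 86): {"f":{"bnc":[26,88,29,57,77],"bo":[96,61,34,61,78],"f":[95,3,10,46,62]},"tby":{"a":[75,31,69,3],"eg":[98,29,50,58,71],"mz":86,"wbb":{"e":90,"ltc":49},"yw":53}}
After op 5 (replace /tby/a/1 95): {"f":{"bnc":[26,88,29,57,77],"bo":[96,61,34,61,78],"f":[95,3,10,46,62]},"tby":{"a":[75,95,69,3],"eg":[98,29,50,58,71],"mz":86,"wbb":{"e":90,"ltc":49},"yw":53}}
After op 6 (add /f/f/0 93): {"f":{"bnc":[26,88,29,57,77],"bo":[96,61,34,61,78],"f":[93,95,3,10,46,62]},"tby":{"a":[75,95,69,3],"eg":[98,29,50,58,71],"mz":86,"wbb":{"e":90,"ltc":49},"yw":53}}
After op 7 (add /f/f 95): {"f":{"bnc":[26,88,29,57,77],"bo":[96,61,34,61,78],"f":95},"tby":{"a":[75,95,69,3],"eg":[98,29,50,58,71],"mz":86,"wbb":{"e":90,"ltc":49},"yw":53}}
After op 8 (add /tby/a/4 23): {"f":{"bnc":[26,88,29,57,77],"bo":[96,61,34,61,78],"f":95},"tby":{"a":[75,95,69,3,23],"eg":[98,29,50,58,71],"mz":86,"wbb":{"e":90,"ltc":49},"yw":53}}
After op 9 (remove /f/bnc/3): {"f":{"bnc":[26,88,29,77],"bo":[96,61,34,61,78],"f":95},"tby":{"a":[75,95,69,3,23],"eg":[98,29,50,58,71],"mz":86,"wbb":{"e":90,"ltc":49},"yw":53}}
After op 10 (add /f/bnc/4 90): {"f":{"bnc":[26,88,29,77,90],"bo":[96,61,34,61,78],"f":95},"tby":{"a":[75,95,69,3,23],"eg":[98,29,50,58,71],"mz":86,"wbb":{"e":90,"ltc":49},"yw":53}}
After op 11 (replace /f/bo/4 43): {"f":{"bnc":[26,88,29,77,90],"bo":[96,61,34,61,43],"f":95},"tby":{"a":[75,95,69,3,23],"eg":[98,29,50,58,71],"mz":86,"wbb":{"e":90,"ltc":49},"yw":53}}
After op 12 (add /tby/vrf 99): {"f":{"bnc":[26,88,29,77,90],"bo":[96,61,34,61,43],"f":95},"tby":{"a":[75,95,69,3,23],"eg":[98,29,50,58,71],"mz":86,"vrf":99,"wbb":{"e":90,"ltc":49},"yw":53}}
After op 13 (remove /f/bnc/3): {"f":{"bnc":[26,88,29,90],"bo":[96,61,34,61,43],"f":95},"tby":{"a":[75,95,69,3,23],"eg":[98,29,50,58,71],"mz":86,"vrf":99,"wbb":{"e":90,"ltc":49},"yw":53}}
After op 14 (add /tby/k 99): {"f":{"bnc":[26,88,29,90],"bo":[96,61,34,61,43],"f":95},"tby":{"a":[75,95,69,3,23],"eg":[98,29,50,58,71],"k":99,"mz":86,"vrf":99,"wbb":{"e":90,"ltc":49},"yw":53}}
After op 15 (add /tby/wbb/pj 12): {"f":{"bnc":[26,88,29,90],"bo":[96,61,34,61,43],"f":95},"tby":{"a":[75,95,69,3,23],"eg":[98,29,50,58,71],"k":99,"mz":86,"vrf":99,"wbb":{"e":90,"ltc":49,"pj":12},"yw":53}}
Size at path /tby/wbb: 3

Answer: 3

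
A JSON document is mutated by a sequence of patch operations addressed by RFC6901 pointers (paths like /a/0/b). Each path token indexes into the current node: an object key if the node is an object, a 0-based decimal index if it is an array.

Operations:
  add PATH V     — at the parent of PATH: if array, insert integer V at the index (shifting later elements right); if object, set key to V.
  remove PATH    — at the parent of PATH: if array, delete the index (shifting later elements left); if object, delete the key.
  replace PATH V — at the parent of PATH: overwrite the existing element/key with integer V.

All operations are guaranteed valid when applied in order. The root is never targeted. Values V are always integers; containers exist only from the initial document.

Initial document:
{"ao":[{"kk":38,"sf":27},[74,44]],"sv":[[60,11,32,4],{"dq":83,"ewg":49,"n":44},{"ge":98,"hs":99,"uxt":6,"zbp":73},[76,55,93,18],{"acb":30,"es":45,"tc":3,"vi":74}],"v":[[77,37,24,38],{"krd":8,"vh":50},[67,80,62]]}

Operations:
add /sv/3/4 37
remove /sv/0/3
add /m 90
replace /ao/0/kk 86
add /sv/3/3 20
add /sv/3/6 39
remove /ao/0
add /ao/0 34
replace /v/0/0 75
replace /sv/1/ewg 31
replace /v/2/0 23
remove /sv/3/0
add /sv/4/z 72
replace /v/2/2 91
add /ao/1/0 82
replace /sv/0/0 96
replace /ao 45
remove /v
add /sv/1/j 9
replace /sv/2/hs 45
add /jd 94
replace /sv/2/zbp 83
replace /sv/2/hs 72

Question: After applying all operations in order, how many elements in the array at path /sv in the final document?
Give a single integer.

Answer: 5

Derivation:
After op 1 (add /sv/3/4 37): {"ao":[{"kk":38,"sf":27},[74,44]],"sv":[[60,11,32,4],{"dq":83,"ewg":49,"n":44},{"ge":98,"hs":99,"uxt":6,"zbp":73},[76,55,93,18,37],{"acb":30,"es":45,"tc":3,"vi":74}],"v":[[77,37,24,38],{"krd":8,"vh":50},[67,80,62]]}
After op 2 (remove /sv/0/3): {"ao":[{"kk":38,"sf":27},[74,44]],"sv":[[60,11,32],{"dq":83,"ewg":49,"n":44},{"ge":98,"hs":99,"uxt":6,"zbp":73},[76,55,93,18,37],{"acb":30,"es":45,"tc":3,"vi":74}],"v":[[77,37,24,38],{"krd":8,"vh":50},[67,80,62]]}
After op 3 (add /m 90): {"ao":[{"kk":38,"sf":27},[74,44]],"m":90,"sv":[[60,11,32],{"dq":83,"ewg":49,"n":44},{"ge":98,"hs":99,"uxt":6,"zbp":73},[76,55,93,18,37],{"acb":30,"es":45,"tc":3,"vi":74}],"v":[[77,37,24,38],{"krd":8,"vh":50},[67,80,62]]}
After op 4 (replace /ao/0/kk 86): {"ao":[{"kk":86,"sf":27},[74,44]],"m":90,"sv":[[60,11,32],{"dq":83,"ewg":49,"n":44},{"ge":98,"hs":99,"uxt":6,"zbp":73},[76,55,93,18,37],{"acb":30,"es":45,"tc":3,"vi":74}],"v":[[77,37,24,38],{"krd":8,"vh":50},[67,80,62]]}
After op 5 (add /sv/3/3 20): {"ao":[{"kk":86,"sf":27},[74,44]],"m":90,"sv":[[60,11,32],{"dq":83,"ewg":49,"n":44},{"ge":98,"hs":99,"uxt":6,"zbp":73},[76,55,93,20,18,37],{"acb":30,"es":45,"tc":3,"vi":74}],"v":[[77,37,24,38],{"krd":8,"vh":50},[67,80,62]]}
After op 6 (add /sv/3/6 39): {"ao":[{"kk":86,"sf":27},[74,44]],"m":90,"sv":[[60,11,32],{"dq":83,"ewg":49,"n":44},{"ge":98,"hs":99,"uxt":6,"zbp":73},[76,55,93,20,18,37,39],{"acb":30,"es":45,"tc":3,"vi":74}],"v":[[77,37,24,38],{"krd":8,"vh":50},[67,80,62]]}
After op 7 (remove /ao/0): {"ao":[[74,44]],"m":90,"sv":[[60,11,32],{"dq":83,"ewg":49,"n":44},{"ge":98,"hs":99,"uxt":6,"zbp":73},[76,55,93,20,18,37,39],{"acb":30,"es":45,"tc":3,"vi":74}],"v":[[77,37,24,38],{"krd":8,"vh":50},[67,80,62]]}
After op 8 (add /ao/0 34): {"ao":[34,[74,44]],"m":90,"sv":[[60,11,32],{"dq":83,"ewg":49,"n":44},{"ge":98,"hs":99,"uxt":6,"zbp":73},[76,55,93,20,18,37,39],{"acb":30,"es":45,"tc":3,"vi":74}],"v":[[77,37,24,38],{"krd":8,"vh":50},[67,80,62]]}
After op 9 (replace /v/0/0 75): {"ao":[34,[74,44]],"m":90,"sv":[[60,11,32],{"dq":83,"ewg":49,"n":44},{"ge":98,"hs":99,"uxt":6,"zbp":73},[76,55,93,20,18,37,39],{"acb":30,"es":45,"tc":3,"vi":74}],"v":[[75,37,24,38],{"krd":8,"vh":50},[67,80,62]]}
After op 10 (replace /sv/1/ewg 31): {"ao":[34,[74,44]],"m":90,"sv":[[60,11,32],{"dq":83,"ewg":31,"n":44},{"ge":98,"hs":99,"uxt":6,"zbp":73},[76,55,93,20,18,37,39],{"acb":30,"es":45,"tc":3,"vi":74}],"v":[[75,37,24,38],{"krd":8,"vh":50},[67,80,62]]}
After op 11 (replace /v/2/0 23): {"ao":[34,[74,44]],"m":90,"sv":[[60,11,32],{"dq":83,"ewg":31,"n":44},{"ge":98,"hs":99,"uxt":6,"zbp":73},[76,55,93,20,18,37,39],{"acb":30,"es":45,"tc":3,"vi":74}],"v":[[75,37,24,38],{"krd":8,"vh":50},[23,80,62]]}
After op 12 (remove /sv/3/0): {"ao":[34,[74,44]],"m":90,"sv":[[60,11,32],{"dq":83,"ewg":31,"n":44},{"ge":98,"hs":99,"uxt":6,"zbp":73},[55,93,20,18,37,39],{"acb":30,"es":45,"tc":3,"vi":74}],"v":[[75,37,24,38],{"krd":8,"vh":50},[23,80,62]]}
After op 13 (add /sv/4/z 72): {"ao":[34,[74,44]],"m":90,"sv":[[60,11,32],{"dq":83,"ewg":31,"n":44},{"ge":98,"hs":99,"uxt":6,"zbp":73},[55,93,20,18,37,39],{"acb":30,"es":45,"tc":3,"vi":74,"z":72}],"v":[[75,37,24,38],{"krd":8,"vh":50},[23,80,62]]}
After op 14 (replace /v/2/2 91): {"ao":[34,[74,44]],"m":90,"sv":[[60,11,32],{"dq":83,"ewg":31,"n":44},{"ge":98,"hs":99,"uxt":6,"zbp":73},[55,93,20,18,37,39],{"acb":30,"es":45,"tc":3,"vi":74,"z":72}],"v":[[75,37,24,38],{"krd":8,"vh":50},[23,80,91]]}
After op 15 (add /ao/1/0 82): {"ao":[34,[82,74,44]],"m":90,"sv":[[60,11,32],{"dq":83,"ewg":31,"n":44},{"ge":98,"hs":99,"uxt":6,"zbp":73},[55,93,20,18,37,39],{"acb":30,"es":45,"tc":3,"vi":74,"z":72}],"v":[[75,37,24,38],{"krd":8,"vh":50},[23,80,91]]}
After op 16 (replace /sv/0/0 96): {"ao":[34,[82,74,44]],"m":90,"sv":[[96,11,32],{"dq":83,"ewg":31,"n":44},{"ge":98,"hs":99,"uxt":6,"zbp":73},[55,93,20,18,37,39],{"acb":30,"es":45,"tc":3,"vi":74,"z":72}],"v":[[75,37,24,38],{"krd":8,"vh":50},[23,80,91]]}
After op 17 (replace /ao 45): {"ao":45,"m":90,"sv":[[96,11,32],{"dq":83,"ewg":31,"n":44},{"ge":98,"hs":99,"uxt":6,"zbp":73},[55,93,20,18,37,39],{"acb":30,"es":45,"tc":3,"vi":74,"z":72}],"v":[[75,37,24,38],{"krd":8,"vh":50},[23,80,91]]}
After op 18 (remove /v): {"ao":45,"m":90,"sv":[[96,11,32],{"dq":83,"ewg":31,"n":44},{"ge":98,"hs":99,"uxt":6,"zbp":73},[55,93,20,18,37,39],{"acb":30,"es":45,"tc":3,"vi":74,"z":72}]}
After op 19 (add /sv/1/j 9): {"ao":45,"m":90,"sv":[[96,11,32],{"dq":83,"ewg":31,"j":9,"n":44},{"ge":98,"hs":99,"uxt":6,"zbp":73},[55,93,20,18,37,39],{"acb":30,"es":45,"tc":3,"vi":74,"z":72}]}
After op 20 (replace /sv/2/hs 45): {"ao":45,"m":90,"sv":[[96,11,32],{"dq":83,"ewg":31,"j":9,"n":44},{"ge":98,"hs":45,"uxt":6,"zbp":73},[55,93,20,18,37,39],{"acb":30,"es":45,"tc":3,"vi":74,"z":72}]}
After op 21 (add /jd 94): {"ao":45,"jd":94,"m":90,"sv":[[96,11,32],{"dq":83,"ewg":31,"j":9,"n":44},{"ge":98,"hs":45,"uxt":6,"zbp":73},[55,93,20,18,37,39],{"acb":30,"es":45,"tc":3,"vi":74,"z":72}]}
After op 22 (replace /sv/2/zbp 83): {"ao":45,"jd":94,"m":90,"sv":[[96,11,32],{"dq":83,"ewg":31,"j":9,"n":44},{"ge":98,"hs":45,"uxt":6,"zbp":83},[55,93,20,18,37,39],{"acb":30,"es":45,"tc":3,"vi":74,"z":72}]}
After op 23 (replace /sv/2/hs 72): {"ao":45,"jd":94,"m":90,"sv":[[96,11,32],{"dq":83,"ewg":31,"j":9,"n":44},{"ge":98,"hs":72,"uxt":6,"zbp":83},[55,93,20,18,37,39],{"acb":30,"es":45,"tc":3,"vi":74,"z":72}]}
Size at path /sv: 5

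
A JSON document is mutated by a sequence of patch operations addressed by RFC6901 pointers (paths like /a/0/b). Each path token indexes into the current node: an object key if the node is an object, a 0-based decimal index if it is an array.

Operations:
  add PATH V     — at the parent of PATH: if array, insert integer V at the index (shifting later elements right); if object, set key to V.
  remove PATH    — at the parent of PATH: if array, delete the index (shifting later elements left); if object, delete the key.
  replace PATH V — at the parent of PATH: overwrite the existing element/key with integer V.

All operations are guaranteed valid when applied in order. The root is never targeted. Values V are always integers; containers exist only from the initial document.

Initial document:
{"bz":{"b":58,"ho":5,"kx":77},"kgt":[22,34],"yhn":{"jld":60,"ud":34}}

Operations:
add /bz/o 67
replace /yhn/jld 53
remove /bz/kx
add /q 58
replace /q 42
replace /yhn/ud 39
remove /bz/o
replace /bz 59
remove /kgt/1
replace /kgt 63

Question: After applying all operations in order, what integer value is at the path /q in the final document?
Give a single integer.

Answer: 42

Derivation:
After op 1 (add /bz/o 67): {"bz":{"b":58,"ho":5,"kx":77,"o":67},"kgt":[22,34],"yhn":{"jld":60,"ud":34}}
After op 2 (replace /yhn/jld 53): {"bz":{"b":58,"ho":5,"kx":77,"o":67},"kgt":[22,34],"yhn":{"jld":53,"ud":34}}
After op 3 (remove /bz/kx): {"bz":{"b":58,"ho":5,"o":67},"kgt":[22,34],"yhn":{"jld":53,"ud":34}}
After op 4 (add /q 58): {"bz":{"b":58,"ho":5,"o":67},"kgt":[22,34],"q":58,"yhn":{"jld":53,"ud":34}}
After op 5 (replace /q 42): {"bz":{"b":58,"ho":5,"o":67},"kgt":[22,34],"q":42,"yhn":{"jld":53,"ud":34}}
After op 6 (replace /yhn/ud 39): {"bz":{"b":58,"ho":5,"o":67},"kgt":[22,34],"q":42,"yhn":{"jld":53,"ud":39}}
After op 7 (remove /bz/o): {"bz":{"b":58,"ho":5},"kgt":[22,34],"q":42,"yhn":{"jld":53,"ud":39}}
After op 8 (replace /bz 59): {"bz":59,"kgt":[22,34],"q":42,"yhn":{"jld":53,"ud":39}}
After op 9 (remove /kgt/1): {"bz":59,"kgt":[22],"q":42,"yhn":{"jld":53,"ud":39}}
After op 10 (replace /kgt 63): {"bz":59,"kgt":63,"q":42,"yhn":{"jld":53,"ud":39}}
Value at /q: 42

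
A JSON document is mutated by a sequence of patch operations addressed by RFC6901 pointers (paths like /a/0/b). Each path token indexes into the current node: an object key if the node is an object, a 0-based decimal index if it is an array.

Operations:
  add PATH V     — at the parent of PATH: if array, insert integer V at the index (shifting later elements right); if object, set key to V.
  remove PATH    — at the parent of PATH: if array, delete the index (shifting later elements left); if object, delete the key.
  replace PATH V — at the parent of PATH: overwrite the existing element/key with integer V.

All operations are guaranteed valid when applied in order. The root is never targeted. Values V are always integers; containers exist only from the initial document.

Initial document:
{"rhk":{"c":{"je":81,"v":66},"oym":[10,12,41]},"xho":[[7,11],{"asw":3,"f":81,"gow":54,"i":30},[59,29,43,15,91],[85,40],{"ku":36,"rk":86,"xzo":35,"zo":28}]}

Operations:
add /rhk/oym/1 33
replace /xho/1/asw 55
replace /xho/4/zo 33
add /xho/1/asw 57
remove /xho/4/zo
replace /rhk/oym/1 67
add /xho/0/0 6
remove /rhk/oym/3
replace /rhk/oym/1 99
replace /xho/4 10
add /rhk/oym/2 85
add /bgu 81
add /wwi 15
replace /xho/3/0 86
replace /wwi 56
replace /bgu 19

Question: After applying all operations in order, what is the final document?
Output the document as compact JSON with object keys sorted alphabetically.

Answer: {"bgu":19,"rhk":{"c":{"je":81,"v":66},"oym":[10,99,85,12]},"wwi":56,"xho":[[6,7,11],{"asw":57,"f":81,"gow":54,"i":30},[59,29,43,15,91],[86,40],10]}

Derivation:
After op 1 (add /rhk/oym/1 33): {"rhk":{"c":{"je":81,"v":66},"oym":[10,33,12,41]},"xho":[[7,11],{"asw":3,"f":81,"gow":54,"i":30},[59,29,43,15,91],[85,40],{"ku":36,"rk":86,"xzo":35,"zo":28}]}
After op 2 (replace /xho/1/asw 55): {"rhk":{"c":{"je":81,"v":66},"oym":[10,33,12,41]},"xho":[[7,11],{"asw":55,"f":81,"gow":54,"i":30},[59,29,43,15,91],[85,40],{"ku":36,"rk":86,"xzo":35,"zo":28}]}
After op 3 (replace /xho/4/zo 33): {"rhk":{"c":{"je":81,"v":66},"oym":[10,33,12,41]},"xho":[[7,11],{"asw":55,"f":81,"gow":54,"i":30},[59,29,43,15,91],[85,40],{"ku":36,"rk":86,"xzo":35,"zo":33}]}
After op 4 (add /xho/1/asw 57): {"rhk":{"c":{"je":81,"v":66},"oym":[10,33,12,41]},"xho":[[7,11],{"asw":57,"f":81,"gow":54,"i":30},[59,29,43,15,91],[85,40],{"ku":36,"rk":86,"xzo":35,"zo":33}]}
After op 5 (remove /xho/4/zo): {"rhk":{"c":{"je":81,"v":66},"oym":[10,33,12,41]},"xho":[[7,11],{"asw":57,"f":81,"gow":54,"i":30},[59,29,43,15,91],[85,40],{"ku":36,"rk":86,"xzo":35}]}
After op 6 (replace /rhk/oym/1 67): {"rhk":{"c":{"je":81,"v":66},"oym":[10,67,12,41]},"xho":[[7,11],{"asw":57,"f":81,"gow":54,"i":30},[59,29,43,15,91],[85,40],{"ku":36,"rk":86,"xzo":35}]}
After op 7 (add /xho/0/0 6): {"rhk":{"c":{"je":81,"v":66},"oym":[10,67,12,41]},"xho":[[6,7,11],{"asw":57,"f":81,"gow":54,"i":30},[59,29,43,15,91],[85,40],{"ku":36,"rk":86,"xzo":35}]}
After op 8 (remove /rhk/oym/3): {"rhk":{"c":{"je":81,"v":66},"oym":[10,67,12]},"xho":[[6,7,11],{"asw":57,"f":81,"gow":54,"i":30},[59,29,43,15,91],[85,40],{"ku":36,"rk":86,"xzo":35}]}
After op 9 (replace /rhk/oym/1 99): {"rhk":{"c":{"je":81,"v":66},"oym":[10,99,12]},"xho":[[6,7,11],{"asw":57,"f":81,"gow":54,"i":30},[59,29,43,15,91],[85,40],{"ku":36,"rk":86,"xzo":35}]}
After op 10 (replace /xho/4 10): {"rhk":{"c":{"je":81,"v":66},"oym":[10,99,12]},"xho":[[6,7,11],{"asw":57,"f":81,"gow":54,"i":30},[59,29,43,15,91],[85,40],10]}
After op 11 (add /rhk/oym/2 85): {"rhk":{"c":{"je":81,"v":66},"oym":[10,99,85,12]},"xho":[[6,7,11],{"asw":57,"f":81,"gow":54,"i":30},[59,29,43,15,91],[85,40],10]}
After op 12 (add /bgu 81): {"bgu":81,"rhk":{"c":{"je":81,"v":66},"oym":[10,99,85,12]},"xho":[[6,7,11],{"asw":57,"f":81,"gow":54,"i":30},[59,29,43,15,91],[85,40],10]}
After op 13 (add /wwi 15): {"bgu":81,"rhk":{"c":{"je":81,"v":66},"oym":[10,99,85,12]},"wwi":15,"xho":[[6,7,11],{"asw":57,"f":81,"gow":54,"i":30},[59,29,43,15,91],[85,40],10]}
After op 14 (replace /xho/3/0 86): {"bgu":81,"rhk":{"c":{"je":81,"v":66},"oym":[10,99,85,12]},"wwi":15,"xho":[[6,7,11],{"asw":57,"f":81,"gow":54,"i":30},[59,29,43,15,91],[86,40],10]}
After op 15 (replace /wwi 56): {"bgu":81,"rhk":{"c":{"je":81,"v":66},"oym":[10,99,85,12]},"wwi":56,"xho":[[6,7,11],{"asw":57,"f":81,"gow":54,"i":30},[59,29,43,15,91],[86,40],10]}
After op 16 (replace /bgu 19): {"bgu":19,"rhk":{"c":{"je":81,"v":66},"oym":[10,99,85,12]},"wwi":56,"xho":[[6,7,11],{"asw":57,"f":81,"gow":54,"i":30},[59,29,43,15,91],[86,40],10]}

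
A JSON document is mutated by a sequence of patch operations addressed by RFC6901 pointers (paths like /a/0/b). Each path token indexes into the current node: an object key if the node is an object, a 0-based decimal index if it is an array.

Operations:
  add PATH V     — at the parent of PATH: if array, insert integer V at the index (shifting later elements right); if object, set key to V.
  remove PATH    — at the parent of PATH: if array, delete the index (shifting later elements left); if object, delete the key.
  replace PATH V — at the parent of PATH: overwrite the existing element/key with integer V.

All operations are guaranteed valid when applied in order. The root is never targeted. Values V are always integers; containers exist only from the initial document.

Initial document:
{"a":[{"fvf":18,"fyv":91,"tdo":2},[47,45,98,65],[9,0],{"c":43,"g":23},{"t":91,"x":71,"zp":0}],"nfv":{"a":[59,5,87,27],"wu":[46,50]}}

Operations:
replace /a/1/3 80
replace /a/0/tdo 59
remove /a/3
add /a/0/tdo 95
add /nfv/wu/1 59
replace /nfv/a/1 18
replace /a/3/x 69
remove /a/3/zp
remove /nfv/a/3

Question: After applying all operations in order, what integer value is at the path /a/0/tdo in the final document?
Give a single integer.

After op 1 (replace /a/1/3 80): {"a":[{"fvf":18,"fyv":91,"tdo":2},[47,45,98,80],[9,0],{"c":43,"g":23},{"t":91,"x":71,"zp":0}],"nfv":{"a":[59,5,87,27],"wu":[46,50]}}
After op 2 (replace /a/0/tdo 59): {"a":[{"fvf":18,"fyv":91,"tdo":59},[47,45,98,80],[9,0],{"c":43,"g":23},{"t":91,"x":71,"zp":0}],"nfv":{"a":[59,5,87,27],"wu":[46,50]}}
After op 3 (remove /a/3): {"a":[{"fvf":18,"fyv":91,"tdo":59},[47,45,98,80],[9,0],{"t":91,"x":71,"zp":0}],"nfv":{"a":[59,5,87,27],"wu":[46,50]}}
After op 4 (add /a/0/tdo 95): {"a":[{"fvf":18,"fyv":91,"tdo":95},[47,45,98,80],[9,0],{"t":91,"x":71,"zp":0}],"nfv":{"a":[59,5,87,27],"wu":[46,50]}}
After op 5 (add /nfv/wu/1 59): {"a":[{"fvf":18,"fyv":91,"tdo":95},[47,45,98,80],[9,0],{"t":91,"x":71,"zp":0}],"nfv":{"a":[59,5,87,27],"wu":[46,59,50]}}
After op 6 (replace /nfv/a/1 18): {"a":[{"fvf":18,"fyv":91,"tdo":95},[47,45,98,80],[9,0],{"t":91,"x":71,"zp":0}],"nfv":{"a":[59,18,87,27],"wu":[46,59,50]}}
After op 7 (replace /a/3/x 69): {"a":[{"fvf":18,"fyv":91,"tdo":95},[47,45,98,80],[9,0],{"t":91,"x":69,"zp":0}],"nfv":{"a":[59,18,87,27],"wu":[46,59,50]}}
After op 8 (remove /a/3/zp): {"a":[{"fvf":18,"fyv":91,"tdo":95},[47,45,98,80],[9,0],{"t":91,"x":69}],"nfv":{"a":[59,18,87,27],"wu":[46,59,50]}}
After op 9 (remove /nfv/a/3): {"a":[{"fvf":18,"fyv":91,"tdo":95},[47,45,98,80],[9,0],{"t":91,"x":69}],"nfv":{"a":[59,18,87],"wu":[46,59,50]}}
Value at /a/0/tdo: 95

Answer: 95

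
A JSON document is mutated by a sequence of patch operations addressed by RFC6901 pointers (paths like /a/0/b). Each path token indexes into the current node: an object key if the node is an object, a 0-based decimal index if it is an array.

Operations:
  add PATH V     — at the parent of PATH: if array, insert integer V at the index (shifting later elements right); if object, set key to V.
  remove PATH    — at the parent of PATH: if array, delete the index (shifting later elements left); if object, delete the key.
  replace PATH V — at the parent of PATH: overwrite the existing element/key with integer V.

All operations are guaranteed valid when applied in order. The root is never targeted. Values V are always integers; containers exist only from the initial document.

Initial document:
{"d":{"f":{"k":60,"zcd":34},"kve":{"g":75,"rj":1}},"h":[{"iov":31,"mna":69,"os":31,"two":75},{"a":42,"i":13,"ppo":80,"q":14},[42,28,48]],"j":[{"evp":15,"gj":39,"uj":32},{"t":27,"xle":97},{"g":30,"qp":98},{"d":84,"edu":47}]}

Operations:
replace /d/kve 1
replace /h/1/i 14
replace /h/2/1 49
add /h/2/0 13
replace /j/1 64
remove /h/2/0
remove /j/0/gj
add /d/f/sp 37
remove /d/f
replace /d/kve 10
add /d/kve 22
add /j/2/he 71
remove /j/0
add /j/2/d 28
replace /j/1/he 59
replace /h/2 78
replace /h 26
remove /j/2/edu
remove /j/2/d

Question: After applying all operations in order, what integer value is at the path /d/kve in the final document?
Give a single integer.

Answer: 22

Derivation:
After op 1 (replace /d/kve 1): {"d":{"f":{"k":60,"zcd":34},"kve":1},"h":[{"iov":31,"mna":69,"os":31,"two":75},{"a":42,"i":13,"ppo":80,"q":14},[42,28,48]],"j":[{"evp":15,"gj":39,"uj":32},{"t":27,"xle":97},{"g":30,"qp":98},{"d":84,"edu":47}]}
After op 2 (replace /h/1/i 14): {"d":{"f":{"k":60,"zcd":34},"kve":1},"h":[{"iov":31,"mna":69,"os":31,"two":75},{"a":42,"i":14,"ppo":80,"q":14},[42,28,48]],"j":[{"evp":15,"gj":39,"uj":32},{"t":27,"xle":97},{"g":30,"qp":98},{"d":84,"edu":47}]}
After op 3 (replace /h/2/1 49): {"d":{"f":{"k":60,"zcd":34},"kve":1},"h":[{"iov":31,"mna":69,"os":31,"two":75},{"a":42,"i":14,"ppo":80,"q":14},[42,49,48]],"j":[{"evp":15,"gj":39,"uj":32},{"t":27,"xle":97},{"g":30,"qp":98},{"d":84,"edu":47}]}
After op 4 (add /h/2/0 13): {"d":{"f":{"k":60,"zcd":34},"kve":1},"h":[{"iov":31,"mna":69,"os":31,"two":75},{"a":42,"i":14,"ppo":80,"q":14},[13,42,49,48]],"j":[{"evp":15,"gj":39,"uj":32},{"t":27,"xle":97},{"g":30,"qp":98},{"d":84,"edu":47}]}
After op 5 (replace /j/1 64): {"d":{"f":{"k":60,"zcd":34},"kve":1},"h":[{"iov":31,"mna":69,"os":31,"two":75},{"a":42,"i":14,"ppo":80,"q":14},[13,42,49,48]],"j":[{"evp":15,"gj":39,"uj":32},64,{"g":30,"qp":98},{"d":84,"edu":47}]}
After op 6 (remove /h/2/0): {"d":{"f":{"k":60,"zcd":34},"kve":1},"h":[{"iov":31,"mna":69,"os":31,"two":75},{"a":42,"i":14,"ppo":80,"q":14},[42,49,48]],"j":[{"evp":15,"gj":39,"uj":32},64,{"g":30,"qp":98},{"d":84,"edu":47}]}
After op 7 (remove /j/0/gj): {"d":{"f":{"k":60,"zcd":34},"kve":1},"h":[{"iov":31,"mna":69,"os":31,"two":75},{"a":42,"i":14,"ppo":80,"q":14},[42,49,48]],"j":[{"evp":15,"uj":32},64,{"g":30,"qp":98},{"d":84,"edu":47}]}
After op 8 (add /d/f/sp 37): {"d":{"f":{"k":60,"sp":37,"zcd":34},"kve":1},"h":[{"iov":31,"mna":69,"os":31,"two":75},{"a":42,"i":14,"ppo":80,"q":14},[42,49,48]],"j":[{"evp":15,"uj":32},64,{"g":30,"qp":98},{"d":84,"edu":47}]}
After op 9 (remove /d/f): {"d":{"kve":1},"h":[{"iov":31,"mna":69,"os":31,"two":75},{"a":42,"i":14,"ppo":80,"q":14},[42,49,48]],"j":[{"evp":15,"uj":32},64,{"g":30,"qp":98},{"d":84,"edu":47}]}
After op 10 (replace /d/kve 10): {"d":{"kve":10},"h":[{"iov":31,"mna":69,"os":31,"two":75},{"a":42,"i":14,"ppo":80,"q":14},[42,49,48]],"j":[{"evp":15,"uj":32},64,{"g":30,"qp":98},{"d":84,"edu":47}]}
After op 11 (add /d/kve 22): {"d":{"kve":22},"h":[{"iov":31,"mna":69,"os":31,"two":75},{"a":42,"i":14,"ppo":80,"q":14},[42,49,48]],"j":[{"evp":15,"uj":32},64,{"g":30,"qp":98},{"d":84,"edu":47}]}
After op 12 (add /j/2/he 71): {"d":{"kve":22},"h":[{"iov":31,"mna":69,"os":31,"two":75},{"a":42,"i":14,"ppo":80,"q":14},[42,49,48]],"j":[{"evp":15,"uj":32},64,{"g":30,"he":71,"qp":98},{"d":84,"edu":47}]}
After op 13 (remove /j/0): {"d":{"kve":22},"h":[{"iov":31,"mna":69,"os":31,"two":75},{"a":42,"i":14,"ppo":80,"q":14},[42,49,48]],"j":[64,{"g":30,"he":71,"qp":98},{"d":84,"edu":47}]}
After op 14 (add /j/2/d 28): {"d":{"kve":22},"h":[{"iov":31,"mna":69,"os":31,"two":75},{"a":42,"i":14,"ppo":80,"q":14},[42,49,48]],"j":[64,{"g":30,"he":71,"qp":98},{"d":28,"edu":47}]}
After op 15 (replace /j/1/he 59): {"d":{"kve":22},"h":[{"iov":31,"mna":69,"os":31,"two":75},{"a":42,"i":14,"ppo":80,"q":14},[42,49,48]],"j":[64,{"g":30,"he":59,"qp":98},{"d":28,"edu":47}]}
After op 16 (replace /h/2 78): {"d":{"kve":22},"h":[{"iov":31,"mna":69,"os":31,"two":75},{"a":42,"i":14,"ppo":80,"q":14},78],"j":[64,{"g":30,"he":59,"qp":98},{"d":28,"edu":47}]}
After op 17 (replace /h 26): {"d":{"kve":22},"h":26,"j":[64,{"g":30,"he":59,"qp":98},{"d":28,"edu":47}]}
After op 18 (remove /j/2/edu): {"d":{"kve":22},"h":26,"j":[64,{"g":30,"he":59,"qp":98},{"d":28}]}
After op 19 (remove /j/2/d): {"d":{"kve":22},"h":26,"j":[64,{"g":30,"he":59,"qp":98},{}]}
Value at /d/kve: 22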